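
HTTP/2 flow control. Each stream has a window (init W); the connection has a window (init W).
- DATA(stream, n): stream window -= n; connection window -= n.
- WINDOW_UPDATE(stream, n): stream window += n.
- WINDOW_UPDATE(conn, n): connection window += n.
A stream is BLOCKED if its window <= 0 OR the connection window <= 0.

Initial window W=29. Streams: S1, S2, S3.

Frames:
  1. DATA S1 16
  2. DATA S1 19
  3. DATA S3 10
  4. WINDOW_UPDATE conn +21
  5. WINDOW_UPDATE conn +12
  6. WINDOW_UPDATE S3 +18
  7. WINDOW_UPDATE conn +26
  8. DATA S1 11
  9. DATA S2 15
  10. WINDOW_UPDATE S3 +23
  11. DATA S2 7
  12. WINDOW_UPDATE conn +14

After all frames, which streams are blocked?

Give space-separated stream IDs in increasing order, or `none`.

Answer: S1

Derivation:
Op 1: conn=13 S1=13 S2=29 S3=29 blocked=[]
Op 2: conn=-6 S1=-6 S2=29 S3=29 blocked=[1, 2, 3]
Op 3: conn=-16 S1=-6 S2=29 S3=19 blocked=[1, 2, 3]
Op 4: conn=5 S1=-6 S2=29 S3=19 blocked=[1]
Op 5: conn=17 S1=-6 S2=29 S3=19 blocked=[1]
Op 6: conn=17 S1=-6 S2=29 S3=37 blocked=[1]
Op 7: conn=43 S1=-6 S2=29 S3=37 blocked=[1]
Op 8: conn=32 S1=-17 S2=29 S3=37 blocked=[1]
Op 9: conn=17 S1=-17 S2=14 S3=37 blocked=[1]
Op 10: conn=17 S1=-17 S2=14 S3=60 blocked=[1]
Op 11: conn=10 S1=-17 S2=7 S3=60 blocked=[1]
Op 12: conn=24 S1=-17 S2=7 S3=60 blocked=[1]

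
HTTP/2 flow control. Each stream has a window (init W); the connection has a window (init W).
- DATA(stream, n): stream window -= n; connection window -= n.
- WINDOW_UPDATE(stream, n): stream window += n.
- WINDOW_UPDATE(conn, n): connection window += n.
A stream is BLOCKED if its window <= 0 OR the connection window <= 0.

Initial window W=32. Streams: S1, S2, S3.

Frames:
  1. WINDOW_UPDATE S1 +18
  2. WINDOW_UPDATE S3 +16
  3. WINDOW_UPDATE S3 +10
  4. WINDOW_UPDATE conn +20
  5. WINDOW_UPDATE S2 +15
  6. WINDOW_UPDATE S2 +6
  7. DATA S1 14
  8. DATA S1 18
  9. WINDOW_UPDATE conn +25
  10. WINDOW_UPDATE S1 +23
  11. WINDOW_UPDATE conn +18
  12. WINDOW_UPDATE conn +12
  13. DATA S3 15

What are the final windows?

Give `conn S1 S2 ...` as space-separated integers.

Op 1: conn=32 S1=50 S2=32 S3=32 blocked=[]
Op 2: conn=32 S1=50 S2=32 S3=48 blocked=[]
Op 3: conn=32 S1=50 S2=32 S3=58 blocked=[]
Op 4: conn=52 S1=50 S2=32 S3=58 blocked=[]
Op 5: conn=52 S1=50 S2=47 S3=58 blocked=[]
Op 6: conn=52 S1=50 S2=53 S3=58 blocked=[]
Op 7: conn=38 S1=36 S2=53 S3=58 blocked=[]
Op 8: conn=20 S1=18 S2=53 S3=58 blocked=[]
Op 9: conn=45 S1=18 S2=53 S3=58 blocked=[]
Op 10: conn=45 S1=41 S2=53 S3=58 blocked=[]
Op 11: conn=63 S1=41 S2=53 S3=58 blocked=[]
Op 12: conn=75 S1=41 S2=53 S3=58 blocked=[]
Op 13: conn=60 S1=41 S2=53 S3=43 blocked=[]

Answer: 60 41 53 43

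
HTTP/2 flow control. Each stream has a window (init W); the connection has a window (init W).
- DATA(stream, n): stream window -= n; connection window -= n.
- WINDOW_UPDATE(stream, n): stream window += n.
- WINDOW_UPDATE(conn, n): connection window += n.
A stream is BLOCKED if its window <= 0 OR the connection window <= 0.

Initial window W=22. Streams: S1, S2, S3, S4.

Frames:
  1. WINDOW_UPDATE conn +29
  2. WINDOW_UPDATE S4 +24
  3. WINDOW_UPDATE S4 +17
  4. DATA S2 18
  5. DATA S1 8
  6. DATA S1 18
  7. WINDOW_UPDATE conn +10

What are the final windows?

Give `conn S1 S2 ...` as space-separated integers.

Answer: 17 -4 4 22 63

Derivation:
Op 1: conn=51 S1=22 S2=22 S3=22 S4=22 blocked=[]
Op 2: conn=51 S1=22 S2=22 S3=22 S4=46 blocked=[]
Op 3: conn=51 S1=22 S2=22 S3=22 S4=63 blocked=[]
Op 4: conn=33 S1=22 S2=4 S3=22 S4=63 blocked=[]
Op 5: conn=25 S1=14 S2=4 S3=22 S4=63 blocked=[]
Op 6: conn=7 S1=-4 S2=4 S3=22 S4=63 blocked=[1]
Op 7: conn=17 S1=-4 S2=4 S3=22 S4=63 blocked=[1]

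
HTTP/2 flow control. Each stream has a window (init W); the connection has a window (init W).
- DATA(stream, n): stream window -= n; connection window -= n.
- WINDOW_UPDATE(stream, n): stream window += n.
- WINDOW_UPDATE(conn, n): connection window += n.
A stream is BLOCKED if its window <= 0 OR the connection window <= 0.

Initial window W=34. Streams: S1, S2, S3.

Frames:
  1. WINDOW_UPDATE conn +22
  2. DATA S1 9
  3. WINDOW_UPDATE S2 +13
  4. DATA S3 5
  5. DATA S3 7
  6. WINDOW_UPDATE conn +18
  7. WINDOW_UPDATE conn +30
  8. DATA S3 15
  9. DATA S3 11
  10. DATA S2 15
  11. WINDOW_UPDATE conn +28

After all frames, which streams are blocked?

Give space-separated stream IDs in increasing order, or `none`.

Op 1: conn=56 S1=34 S2=34 S3=34 blocked=[]
Op 2: conn=47 S1=25 S2=34 S3=34 blocked=[]
Op 3: conn=47 S1=25 S2=47 S3=34 blocked=[]
Op 4: conn=42 S1=25 S2=47 S3=29 blocked=[]
Op 5: conn=35 S1=25 S2=47 S3=22 blocked=[]
Op 6: conn=53 S1=25 S2=47 S3=22 blocked=[]
Op 7: conn=83 S1=25 S2=47 S3=22 blocked=[]
Op 8: conn=68 S1=25 S2=47 S3=7 blocked=[]
Op 9: conn=57 S1=25 S2=47 S3=-4 blocked=[3]
Op 10: conn=42 S1=25 S2=32 S3=-4 blocked=[3]
Op 11: conn=70 S1=25 S2=32 S3=-4 blocked=[3]

Answer: S3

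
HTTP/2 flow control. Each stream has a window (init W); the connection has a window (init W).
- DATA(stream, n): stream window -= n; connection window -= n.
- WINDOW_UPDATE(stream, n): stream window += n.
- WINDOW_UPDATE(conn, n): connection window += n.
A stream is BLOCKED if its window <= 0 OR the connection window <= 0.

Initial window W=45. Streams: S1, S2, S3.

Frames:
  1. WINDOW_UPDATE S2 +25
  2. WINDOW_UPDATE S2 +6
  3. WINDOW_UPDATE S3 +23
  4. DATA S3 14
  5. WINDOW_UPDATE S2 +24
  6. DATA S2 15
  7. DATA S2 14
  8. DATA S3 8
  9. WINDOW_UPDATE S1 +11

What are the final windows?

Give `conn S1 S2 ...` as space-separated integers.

Answer: -6 56 71 46

Derivation:
Op 1: conn=45 S1=45 S2=70 S3=45 blocked=[]
Op 2: conn=45 S1=45 S2=76 S3=45 blocked=[]
Op 3: conn=45 S1=45 S2=76 S3=68 blocked=[]
Op 4: conn=31 S1=45 S2=76 S3=54 blocked=[]
Op 5: conn=31 S1=45 S2=100 S3=54 blocked=[]
Op 6: conn=16 S1=45 S2=85 S3=54 blocked=[]
Op 7: conn=2 S1=45 S2=71 S3=54 blocked=[]
Op 8: conn=-6 S1=45 S2=71 S3=46 blocked=[1, 2, 3]
Op 9: conn=-6 S1=56 S2=71 S3=46 blocked=[1, 2, 3]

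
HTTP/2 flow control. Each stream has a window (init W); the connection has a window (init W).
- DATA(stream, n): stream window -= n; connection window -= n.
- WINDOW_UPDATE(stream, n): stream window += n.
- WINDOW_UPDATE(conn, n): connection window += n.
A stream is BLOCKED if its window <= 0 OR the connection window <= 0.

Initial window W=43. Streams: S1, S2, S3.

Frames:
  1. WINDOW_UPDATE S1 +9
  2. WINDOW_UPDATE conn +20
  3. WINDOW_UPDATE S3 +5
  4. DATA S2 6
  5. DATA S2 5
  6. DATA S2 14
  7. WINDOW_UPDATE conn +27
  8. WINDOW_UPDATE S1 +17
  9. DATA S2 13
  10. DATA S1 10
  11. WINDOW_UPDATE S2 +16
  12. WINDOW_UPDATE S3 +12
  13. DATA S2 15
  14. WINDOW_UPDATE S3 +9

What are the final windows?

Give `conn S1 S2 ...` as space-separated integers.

Op 1: conn=43 S1=52 S2=43 S3=43 blocked=[]
Op 2: conn=63 S1=52 S2=43 S3=43 blocked=[]
Op 3: conn=63 S1=52 S2=43 S3=48 blocked=[]
Op 4: conn=57 S1=52 S2=37 S3=48 blocked=[]
Op 5: conn=52 S1=52 S2=32 S3=48 blocked=[]
Op 6: conn=38 S1=52 S2=18 S3=48 blocked=[]
Op 7: conn=65 S1=52 S2=18 S3=48 blocked=[]
Op 8: conn=65 S1=69 S2=18 S3=48 blocked=[]
Op 9: conn=52 S1=69 S2=5 S3=48 blocked=[]
Op 10: conn=42 S1=59 S2=5 S3=48 blocked=[]
Op 11: conn=42 S1=59 S2=21 S3=48 blocked=[]
Op 12: conn=42 S1=59 S2=21 S3=60 blocked=[]
Op 13: conn=27 S1=59 S2=6 S3=60 blocked=[]
Op 14: conn=27 S1=59 S2=6 S3=69 blocked=[]

Answer: 27 59 6 69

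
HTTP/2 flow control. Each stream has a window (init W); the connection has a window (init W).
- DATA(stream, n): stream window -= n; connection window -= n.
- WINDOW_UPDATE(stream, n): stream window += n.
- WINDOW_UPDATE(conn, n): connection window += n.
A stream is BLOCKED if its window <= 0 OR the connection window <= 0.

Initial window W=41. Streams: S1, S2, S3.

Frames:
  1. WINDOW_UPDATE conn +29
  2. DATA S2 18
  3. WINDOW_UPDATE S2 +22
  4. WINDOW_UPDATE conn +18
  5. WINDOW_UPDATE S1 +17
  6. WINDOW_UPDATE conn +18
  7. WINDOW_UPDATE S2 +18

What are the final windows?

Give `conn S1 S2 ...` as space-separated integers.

Answer: 88 58 63 41

Derivation:
Op 1: conn=70 S1=41 S2=41 S3=41 blocked=[]
Op 2: conn=52 S1=41 S2=23 S3=41 blocked=[]
Op 3: conn=52 S1=41 S2=45 S3=41 blocked=[]
Op 4: conn=70 S1=41 S2=45 S3=41 blocked=[]
Op 5: conn=70 S1=58 S2=45 S3=41 blocked=[]
Op 6: conn=88 S1=58 S2=45 S3=41 blocked=[]
Op 7: conn=88 S1=58 S2=63 S3=41 blocked=[]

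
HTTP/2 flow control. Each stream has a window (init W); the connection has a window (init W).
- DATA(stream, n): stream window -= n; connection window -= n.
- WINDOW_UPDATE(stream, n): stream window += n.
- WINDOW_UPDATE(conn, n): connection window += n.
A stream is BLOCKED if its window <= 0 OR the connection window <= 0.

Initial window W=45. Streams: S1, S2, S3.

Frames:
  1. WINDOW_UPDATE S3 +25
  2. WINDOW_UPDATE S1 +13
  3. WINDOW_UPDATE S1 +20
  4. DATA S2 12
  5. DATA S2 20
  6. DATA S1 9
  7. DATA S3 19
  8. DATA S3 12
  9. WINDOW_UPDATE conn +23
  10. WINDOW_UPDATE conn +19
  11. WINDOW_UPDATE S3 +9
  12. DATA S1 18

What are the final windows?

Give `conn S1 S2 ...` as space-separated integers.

Op 1: conn=45 S1=45 S2=45 S3=70 blocked=[]
Op 2: conn=45 S1=58 S2=45 S3=70 blocked=[]
Op 3: conn=45 S1=78 S2=45 S3=70 blocked=[]
Op 4: conn=33 S1=78 S2=33 S3=70 blocked=[]
Op 5: conn=13 S1=78 S2=13 S3=70 blocked=[]
Op 6: conn=4 S1=69 S2=13 S3=70 blocked=[]
Op 7: conn=-15 S1=69 S2=13 S3=51 blocked=[1, 2, 3]
Op 8: conn=-27 S1=69 S2=13 S3=39 blocked=[1, 2, 3]
Op 9: conn=-4 S1=69 S2=13 S3=39 blocked=[1, 2, 3]
Op 10: conn=15 S1=69 S2=13 S3=39 blocked=[]
Op 11: conn=15 S1=69 S2=13 S3=48 blocked=[]
Op 12: conn=-3 S1=51 S2=13 S3=48 blocked=[1, 2, 3]

Answer: -3 51 13 48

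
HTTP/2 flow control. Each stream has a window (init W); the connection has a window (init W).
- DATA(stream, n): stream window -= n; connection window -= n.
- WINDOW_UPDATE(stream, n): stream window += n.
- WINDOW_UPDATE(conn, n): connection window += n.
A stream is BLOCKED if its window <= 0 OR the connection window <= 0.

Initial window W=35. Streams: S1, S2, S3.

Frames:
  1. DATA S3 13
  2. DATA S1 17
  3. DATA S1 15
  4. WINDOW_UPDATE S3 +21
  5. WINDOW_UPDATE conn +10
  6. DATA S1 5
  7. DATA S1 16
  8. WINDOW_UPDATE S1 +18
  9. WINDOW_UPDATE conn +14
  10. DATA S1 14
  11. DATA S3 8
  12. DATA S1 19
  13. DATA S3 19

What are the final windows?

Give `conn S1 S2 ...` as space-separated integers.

Op 1: conn=22 S1=35 S2=35 S3=22 blocked=[]
Op 2: conn=5 S1=18 S2=35 S3=22 blocked=[]
Op 3: conn=-10 S1=3 S2=35 S3=22 blocked=[1, 2, 3]
Op 4: conn=-10 S1=3 S2=35 S3=43 blocked=[1, 2, 3]
Op 5: conn=0 S1=3 S2=35 S3=43 blocked=[1, 2, 3]
Op 6: conn=-5 S1=-2 S2=35 S3=43 blocked=[1, 2, 3]
Op 7: conn=-21 S1=-18 S2=35 S3=43 blocked=[1, 2, 3]
Op 8: conn=-21 S1=0 S2=35 S3=43 blocked=[1, 2, 3]
Op 9: conn=-7 S1=0 S2=35 S3=43 blocked=[1, 2, 3]
Op 10: conn=-21 S1=-14 S2=35 S3=43 blocked=[1, 2, 3]
Op 11: conn=-29 S1=-14 S2=35 S3=35 blocked=[1, 2, 3]
Op 12: conn=-48 S1=-33 S2=35 S3=35 blocked=[1, 2, 3]
Op 13: conn=-67 S1=-33 S2=35 S3=16 blocked=[1, 2, 3]

Answer: -67 -33 35 16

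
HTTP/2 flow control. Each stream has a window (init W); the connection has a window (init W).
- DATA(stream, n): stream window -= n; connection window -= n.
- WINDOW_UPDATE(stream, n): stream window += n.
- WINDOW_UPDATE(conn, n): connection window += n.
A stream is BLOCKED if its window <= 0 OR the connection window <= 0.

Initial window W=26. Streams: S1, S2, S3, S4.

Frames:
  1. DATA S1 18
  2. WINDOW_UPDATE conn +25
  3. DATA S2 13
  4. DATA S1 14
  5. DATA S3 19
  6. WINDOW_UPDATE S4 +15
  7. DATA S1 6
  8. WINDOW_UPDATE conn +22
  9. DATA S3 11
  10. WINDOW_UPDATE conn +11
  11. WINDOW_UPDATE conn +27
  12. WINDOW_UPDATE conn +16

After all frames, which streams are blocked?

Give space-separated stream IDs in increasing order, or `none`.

Answer: S1 S3

Derivation:
Op 1: conn=8 S1=8 S2=26 S3=26 S4=26 blocked=[]
Op 2: conn=33 S1=8 S2=26 S3=26 S4=26 blocked=[]
Op 3: conn=20 S1=8 S2=13 S3=26 S4=26 blocked=[]
Op 4: conn=6 S1=-6 S2=13 S3=26 S4=26 blocked=[1]
Op 5: conn=-13 S1=-6 S2=13 S3=7 S4=26 blocked=[1, 2, 3, 4]
Op 6: conn=-13 S1=-6 S2=13 S3=7 S4=41 blocked=[1, 2, 3, 4]
Op 7: conn=-19 S1=-12 S2=13 S3=7 S4=41 blocked=[1, 2, 3, 4]
Op 8: conn=3 S1=-12 S2=13 S3=7 S4=41 blocked=[1]
Op 9: conn=-8 S1=-12 S2=13 S3=-4 S4=41 blocked=[1, 2, 3, 4]
Op 10: conn=3 S1=-12 S2=13 S3=-4 S4=41 blocked=[1, 3]
Op 11: conn=30 S1=-12 S2=13 S3=-4 S4=41 blocked=[1, 3]
Op 12: conn=46 S1=-12 S2=13 S3=-4 S4=41 blocked=[1, 3]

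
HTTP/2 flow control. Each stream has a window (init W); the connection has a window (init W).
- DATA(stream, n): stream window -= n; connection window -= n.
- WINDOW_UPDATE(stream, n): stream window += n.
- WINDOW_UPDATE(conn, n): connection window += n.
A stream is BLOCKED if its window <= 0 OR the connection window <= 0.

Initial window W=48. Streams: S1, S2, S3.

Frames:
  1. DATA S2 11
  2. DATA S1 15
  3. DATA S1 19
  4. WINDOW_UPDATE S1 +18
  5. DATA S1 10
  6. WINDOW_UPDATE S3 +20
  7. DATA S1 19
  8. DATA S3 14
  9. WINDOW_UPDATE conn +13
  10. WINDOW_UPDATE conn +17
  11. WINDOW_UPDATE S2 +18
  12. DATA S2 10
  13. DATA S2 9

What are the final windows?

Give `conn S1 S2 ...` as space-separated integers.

Op 1: conn=37 S1=48 S2=37 S3=48 blocked=[]
Op 2: conn=22 S1=33 S2=37 S3=48 blocked=[]
Op 3: conn=3 S1=14 S2=37 S3=48 blocked=[]
Op 4: conn=3 S1=32 S2=37 S3=48 blocked=[]
Op 5: conn=-7 S1=22 S2=37 S3=48 blocked=[1, 2, 3]
Op 6: conn=-7 S1=22 S2=37 S3=68 blocked=[1, 2, 3]
Op 7: conn=-26 S1=3 S2=37 S3=68 blocked=[1, 2, 3]
Op 8: conn=-40 S1=3 S2=37 S3=54 blocked=[1, 2, 3]
Op 9: conn=-27 S1=3 S2=37 S3=54 blocked=[1, 2, 3]
Op 10: conn=-10 S1=3 S2=37 S3=54 blocked=[1, 2, 3]
Op 11: conn=-10 S1=3 S2=55 S3=54 blocked=[1, 2, 3]
Op 12: conn=-20 S1=3 S2=45 S3=54 blocked=[1, 2, 3]
Op 13: conn=-29 S1=3 S2=36 S3=54 blocked=[1, 2, 3]

Answer: -29 3 36 54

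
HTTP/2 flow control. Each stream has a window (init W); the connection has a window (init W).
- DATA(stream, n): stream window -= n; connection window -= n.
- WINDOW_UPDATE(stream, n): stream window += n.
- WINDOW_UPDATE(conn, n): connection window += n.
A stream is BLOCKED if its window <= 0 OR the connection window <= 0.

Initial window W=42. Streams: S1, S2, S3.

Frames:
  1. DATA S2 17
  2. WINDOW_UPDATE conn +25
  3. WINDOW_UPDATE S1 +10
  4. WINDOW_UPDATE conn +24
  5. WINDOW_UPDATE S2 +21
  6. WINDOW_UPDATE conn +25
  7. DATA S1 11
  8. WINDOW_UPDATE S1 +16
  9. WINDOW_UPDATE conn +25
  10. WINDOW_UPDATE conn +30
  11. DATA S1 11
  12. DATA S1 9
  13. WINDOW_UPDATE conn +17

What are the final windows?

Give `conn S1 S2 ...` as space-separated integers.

Op 1: conn=25 S1=42 S2=25 S3=42 blocked=[]
Op 2: conn=50 S1=42 S2=25 S3=42 blocked=[]
Op 3: conn=50 S1=52 S2=25 S3=42 blocked=[]
Op 4: conn=74 S1=52 S2=25 S3=42 blocked=[]
Op 5: conn=74 S1=52 S2=46 S3=42 blocked=[]
Op 6: conn=99 S1=52 S2=46 S3=42 blocked=[]
Op 7: conn=88 S1=41 S2=46 S3=42 blocked=[]
Op 8: conn=88 S1=57 S2=46 S3=42 blocked=[]
Op 9: conn=113 S1=57 S2=46 S3=42 blocked=[]
Op 10: conn=143 S1=57 S2=46 S3=42 blocked=[]
Op 11: conn=132 S1=46 S2=46 S3=42 blocked=[]
Op 12: conn=123 S1=37 S2=46 S3=42 blocked=[]
Op 13: conn=140 S1=37 S2=46 S3=42 blocked=[]

Answer: 140 37 46 42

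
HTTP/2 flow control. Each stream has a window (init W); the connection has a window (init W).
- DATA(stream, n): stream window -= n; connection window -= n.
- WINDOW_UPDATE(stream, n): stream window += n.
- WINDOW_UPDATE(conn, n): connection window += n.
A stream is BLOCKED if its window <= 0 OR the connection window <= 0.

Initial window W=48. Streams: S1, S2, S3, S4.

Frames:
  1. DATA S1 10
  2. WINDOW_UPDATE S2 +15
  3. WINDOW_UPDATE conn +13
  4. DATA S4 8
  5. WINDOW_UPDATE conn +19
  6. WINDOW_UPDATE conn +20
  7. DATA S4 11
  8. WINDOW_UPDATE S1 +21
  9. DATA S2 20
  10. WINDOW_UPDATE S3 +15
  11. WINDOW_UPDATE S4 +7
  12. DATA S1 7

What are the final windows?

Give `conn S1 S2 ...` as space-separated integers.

Answer: 44 52 43 63 36

Derivation:
Op 1: conn=38 S1=38 S2=48 S3=48 S4=48 blocked=[]
Op 2: conn=38 S1=38 S2=63 S3=48 S4=48 blocked=[]
Op 3: conn=51 S1=38 S2=63 S3=48 S4=48 blocked=[]
Op 4: conn=43 S1=38 S2=63 S3=48 S4=40 blocked=[]
Op 5: conn=62 S1=38 S2=63 S3=48 S4=40 blocked=[]
Op 6: conn=82 S1=38 S2=63 S3=48 S4=40 blocked=[]
Op 7: conn=71 S1=38 S2=63 S3=48 S4=29 blocked=[]
Op 8: conn=71 S1=59 S2=63 S3=48 S4=29 blocked=[]
Op 9: conn=51 S1=59 S2=43 S3=48 S4=29 blocked=[]
Op 10: conn=51 S1=59 S2=43 S3=63 S4=29 blocked=[]
Op 11: conn=51 S1=59 S2=43 S3=63 S4=36 blocked=[]
Op 12: conn=44 S1=52 S2=43 S3=63 S4=36 blocked=[]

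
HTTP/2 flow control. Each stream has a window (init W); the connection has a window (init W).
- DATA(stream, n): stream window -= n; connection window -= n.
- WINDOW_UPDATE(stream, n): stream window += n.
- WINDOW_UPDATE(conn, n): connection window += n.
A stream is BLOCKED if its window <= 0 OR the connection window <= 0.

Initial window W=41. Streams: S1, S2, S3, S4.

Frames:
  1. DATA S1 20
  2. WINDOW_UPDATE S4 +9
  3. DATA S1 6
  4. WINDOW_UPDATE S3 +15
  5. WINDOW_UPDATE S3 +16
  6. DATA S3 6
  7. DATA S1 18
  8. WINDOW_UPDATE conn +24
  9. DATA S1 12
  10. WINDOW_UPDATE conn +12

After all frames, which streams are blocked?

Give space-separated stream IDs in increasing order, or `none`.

Answer: S1

Derivation:
Op 1: conn=21 S1=21 S2=41 S3=41 S4=41 blocked=[]
Op 2: conn=21 S1=21 S2=41 S3=41 S4=50 blocked=[]
Op 3: conn=15 S1=15 S2=41 S3=41 S4=50 blocked=[]
Op 4: conn=15 S1=15 S2=41 S3=56 S4=50 blocked=[]
Op 5: conn=15 S1=15 S2=41 S3=72 S4=50 blocked=[]
Op 6: conn=9 S1=15 S2=41 S3=66 S4=50 blocked=[]
Op 7: conn=-9 S1=-3 S2=41 S3=66 S4=50 blocked=[1, 2, 3, 4]
Op 8: conn=15 S1=-3 S2=41 S3=66 S4=50 blocked=[1]
Op 9: conn=3 S1=-15 S2=41 S3=66 S4=50 blocked=[1]
Op 10: conn=15 S1=-15 S2=41 S3=66 S4=50 blocked=[1]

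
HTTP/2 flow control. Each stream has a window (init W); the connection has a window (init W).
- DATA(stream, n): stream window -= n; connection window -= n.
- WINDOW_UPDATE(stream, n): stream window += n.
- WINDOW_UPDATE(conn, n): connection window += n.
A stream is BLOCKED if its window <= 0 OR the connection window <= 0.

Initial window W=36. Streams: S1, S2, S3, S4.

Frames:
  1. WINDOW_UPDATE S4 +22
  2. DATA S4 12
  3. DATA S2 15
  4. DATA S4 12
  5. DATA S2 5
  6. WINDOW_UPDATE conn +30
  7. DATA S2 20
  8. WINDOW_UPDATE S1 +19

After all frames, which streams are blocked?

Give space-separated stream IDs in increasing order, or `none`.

Answer: S2

Derivation:
Op 1: conn=36 S1=36 S2=36 S3=36 S4=58 blocked=[]
Op 2: conn=24 S1=36 S2=36 S3=36 S4=46 blocked=[]
Op 3: conn=9 S1=36 S2=21 S3=36 S4=46 blocked=[]
Op 4: conn=-3 S1=36 S2=21 S3=36 S4=34 blocked=[1, 2, 3, 4]
Op 5: conn=-8 S1=36 S2=16 S3=36 S4=34 blocked=[1, 2, 3, 4]
Op 6: conn=22 S1=36 S2=16 S3=36 S4=34 blocked=[]
Op 7: conn=2 S1=36 S2=-4 S3=36 S4=34 blocked=[2]
Op 8: conn=2 S1=55 S2=-4 S3=36 S4=34 blocked=[2]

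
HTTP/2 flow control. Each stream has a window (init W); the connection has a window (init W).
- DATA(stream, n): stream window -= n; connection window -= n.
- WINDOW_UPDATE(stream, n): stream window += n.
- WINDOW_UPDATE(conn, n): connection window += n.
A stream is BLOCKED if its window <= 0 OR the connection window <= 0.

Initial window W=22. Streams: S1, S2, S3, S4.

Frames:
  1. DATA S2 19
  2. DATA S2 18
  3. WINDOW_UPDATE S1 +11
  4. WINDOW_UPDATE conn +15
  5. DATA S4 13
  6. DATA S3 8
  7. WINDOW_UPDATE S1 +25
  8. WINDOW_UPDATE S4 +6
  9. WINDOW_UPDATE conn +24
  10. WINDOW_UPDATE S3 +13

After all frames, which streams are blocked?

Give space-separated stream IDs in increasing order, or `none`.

Op 1: conn=3 S1=22 S2=3 S3=22 S4=22 blocked=[]
Op 2: conn=-15 S1=22 S2=-15 S3=22 S4=22 blocked=[1, 2, 3, 4]
Op 3: conn=-15 S1=33 S2=-15 S3=22 S4=22 blocked=[1, 2, 3, 4]
Op 4: conn=0 S1=33 S2=-15 S3=22 S4=22 blocked=[1, 2, 3, 4]
Op 5: conn=-13 S1=33 S2=-15 S3=22 S4=9 blocked=[1, 2, 3, 4]
Op 6: conn=-21 S1=33 S2=-15 S3=14 S4=9 blocked=[1, 2, 3, 4]
Op 7: conn=-21 S1=58 S2=-15 S3=14 S4=9 blocked=[1, 2, 3, 4]
Op 8: conn=-21 S1=58 S2=-15 S3=14 S4=15 blocked=[1, 2, 3, 4]
Op 9: conn=3 S1=58 S2=-15 S3=14 S4=15 blocked=[2]
Op 10: conn=3 S1=58 S2=-15 S3=27 S4=15 blocked=[2]

Answer: S2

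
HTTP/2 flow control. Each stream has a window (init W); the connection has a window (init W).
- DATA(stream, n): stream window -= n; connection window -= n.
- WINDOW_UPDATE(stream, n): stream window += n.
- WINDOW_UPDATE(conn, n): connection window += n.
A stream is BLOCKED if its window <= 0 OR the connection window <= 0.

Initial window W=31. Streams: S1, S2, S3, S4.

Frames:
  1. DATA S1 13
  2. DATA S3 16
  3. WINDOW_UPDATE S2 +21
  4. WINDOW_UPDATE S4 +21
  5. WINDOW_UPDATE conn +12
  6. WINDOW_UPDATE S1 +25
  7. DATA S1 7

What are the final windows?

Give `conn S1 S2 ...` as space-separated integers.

Answer: 7 36 52 15 52

Derivation:
Op 1: conn=18 S1=18 S2=31 S3=31 S4=31 blocked=[]
Op 2: conn=2 S1=18 S2=31 S3=15 S4=31 blocked=[]
Op 3: conn=2 S1=18 S2=52 S3=15 S4=31 blocked=[]
Op 4: conn=2 S1=18 S2=52 S3=15 S4=52 blocked=[]
Op 5: conn=14 S1=18 S2=52 S3=15 S4=52 blocked=[]
Op 6: conn=14 S1=43 S2=52 S3=15 S4=52 blocked=[]
Op 7: conn=7 S1=36 S2=52 S3=15 S4=52 blocked=[]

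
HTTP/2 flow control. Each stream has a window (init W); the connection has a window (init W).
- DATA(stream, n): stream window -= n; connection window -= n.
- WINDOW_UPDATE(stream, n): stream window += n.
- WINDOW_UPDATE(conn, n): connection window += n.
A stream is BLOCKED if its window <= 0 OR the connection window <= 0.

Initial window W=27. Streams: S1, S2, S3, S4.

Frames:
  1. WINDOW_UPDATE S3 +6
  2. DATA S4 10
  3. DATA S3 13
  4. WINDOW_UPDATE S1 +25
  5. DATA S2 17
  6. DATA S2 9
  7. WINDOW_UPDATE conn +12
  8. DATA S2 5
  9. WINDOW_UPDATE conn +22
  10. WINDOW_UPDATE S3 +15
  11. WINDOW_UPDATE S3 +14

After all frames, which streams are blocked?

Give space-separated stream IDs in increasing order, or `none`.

Answer: S2

Derivation:
Op 1: conn=27 S1=27 S2=27 S3=33 S4=27 blocked=[]
Op 2: conn=17 S1=27 S2=27 S3=33 S4=17 blocked=[]
Op 3: conn=4 S1=27 S2=27 S3=20 S4=17 blocked=[]
Op 4: conn=4 S1=52 S2=27 S3=20 S4=17 blocked=[]
Op 5: conn=-13 S1=52 S2=10 S3=20 S4=17 blocked=[1, 2, 3, 4]
Op 6: conn=-22 S1=52 S2=1 S3=20 S4=17 blocked=[1, 2, 3, 4]
Op 7: conn=-10 S1=52 S2=1 S3=20 S4=17 blocked=[1, 2, 3, 4]
Op 8: conn=-15 S1=52 S2=-4 S3=20 S4=17 blocked=[1, 2, 3, 4]
Op 9: conn=7 S1=52 S2=-4 S3=20 S4=17 blocked=[2]
Op 10: conn=7 S1=52 S2=-4 S3=35 S4=17 blocked=[2]
Op 11: conn=7 S1=52 S2=-4 S3=49 S4=17 blocked=[2]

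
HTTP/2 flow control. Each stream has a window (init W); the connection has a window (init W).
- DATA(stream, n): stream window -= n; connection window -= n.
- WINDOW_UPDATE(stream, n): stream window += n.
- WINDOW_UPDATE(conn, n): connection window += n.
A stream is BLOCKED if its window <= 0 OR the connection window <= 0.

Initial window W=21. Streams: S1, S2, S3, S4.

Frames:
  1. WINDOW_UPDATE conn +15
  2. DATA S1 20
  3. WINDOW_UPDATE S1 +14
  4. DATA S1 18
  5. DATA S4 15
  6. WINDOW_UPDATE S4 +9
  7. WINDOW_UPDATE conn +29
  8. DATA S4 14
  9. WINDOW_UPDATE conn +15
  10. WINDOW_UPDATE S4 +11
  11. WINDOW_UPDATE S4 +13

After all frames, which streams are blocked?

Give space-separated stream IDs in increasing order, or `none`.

Op 1: conn=36 S1=21 S2=21 S3=21 S4=21 blocked=[]
Op 2: conn=16 S1=1 S2=21 S3=21 S4=21 blocked=[]
Op 3: conn=16 S1=15 S2=21 S3=21 S4=21 blocked=[]
Op 4: conn=-2 S1=-3 S2=21 S3=21 S4=21 blocked=[1, 2, 3, 4]
Op 5: conn=-17 S1=-3 S2=21 S3=21 S4=6 blocked=[1, 2, 3, 4]
Op 6: conn=-17 S1=-3 S2=21 S3=21 S4=15 blocked=[1, 2, 3, 4]
Op 7: conn=12 S1=-3 S2=21 S3=21 S4=15 blocked=[1]
Op 8: conn=-2 S1=-3 S2=21 S3=21 S4=1 blocked=[1, 2, 3, 4]
Op 9: conn=13 S1=-3 S2=21 S3=21 S4=1 blocked=[1]
Op 10: conn=13 S1=-3 S2=21 S3=21 S4=12 blocked=[1]
Op 11: conn=13 S1=-3 S2=21 S3=21 S4=25 blocked=[1]

Answer: S1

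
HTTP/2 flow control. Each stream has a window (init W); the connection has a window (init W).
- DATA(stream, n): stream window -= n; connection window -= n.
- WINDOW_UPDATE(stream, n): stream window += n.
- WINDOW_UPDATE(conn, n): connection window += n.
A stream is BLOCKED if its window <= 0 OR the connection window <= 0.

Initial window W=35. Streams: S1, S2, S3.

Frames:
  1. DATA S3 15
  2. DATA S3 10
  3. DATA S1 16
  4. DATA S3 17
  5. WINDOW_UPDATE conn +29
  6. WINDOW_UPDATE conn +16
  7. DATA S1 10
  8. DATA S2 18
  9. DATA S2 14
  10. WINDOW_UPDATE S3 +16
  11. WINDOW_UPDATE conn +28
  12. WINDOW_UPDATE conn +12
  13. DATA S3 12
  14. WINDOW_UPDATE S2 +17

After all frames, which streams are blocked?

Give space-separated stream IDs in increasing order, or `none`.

Op 1: conn=20 S1=35 S2=35 S3=20 blocked=[]
Op 2: conn=10 S1=35 S2=35 S3=10 blocked=[]
Op 3: conn=-6 S1=19 S2=35 S3=10 blocked=[1, 2, 3]
Op 4: conn=-23 S1=19 S2=35 S3=-7 blocked=[1, 2, 3]
Op 5: conn=6 S1=19 S2=35 S3=-7 blocked=[3]
Op 6: conn=22 S1=19 S2=35 S3=-7 blocked=[3]
Op 7: conn=12 S1=9 S2=35 S3=-7 blocked=[3]
Op 8: conn=-6 S1=9 S2=17 S3=-7 blocked=[1, 2, 3]
Op 9: conn=-20 S1=9 S2=3 S3=-7 blocked=[1, 2, 3]
Op 10: conn=-20 S1=9 S2=3 S3=9 blocked=[1, 2, 3]
Op 11: conn=8 S1=9 S2=3 S3=9 blocked=[]
Op 12: conn=20 S1=9 S2=3 S3=9 blocked=[]
Op 13: conn=8 S1=9 S2=3 S3=-3 blocked=[3]
Op 14: conn=8 S1=9 S2=20 S3=-3 blocked=[3]

Answer: S3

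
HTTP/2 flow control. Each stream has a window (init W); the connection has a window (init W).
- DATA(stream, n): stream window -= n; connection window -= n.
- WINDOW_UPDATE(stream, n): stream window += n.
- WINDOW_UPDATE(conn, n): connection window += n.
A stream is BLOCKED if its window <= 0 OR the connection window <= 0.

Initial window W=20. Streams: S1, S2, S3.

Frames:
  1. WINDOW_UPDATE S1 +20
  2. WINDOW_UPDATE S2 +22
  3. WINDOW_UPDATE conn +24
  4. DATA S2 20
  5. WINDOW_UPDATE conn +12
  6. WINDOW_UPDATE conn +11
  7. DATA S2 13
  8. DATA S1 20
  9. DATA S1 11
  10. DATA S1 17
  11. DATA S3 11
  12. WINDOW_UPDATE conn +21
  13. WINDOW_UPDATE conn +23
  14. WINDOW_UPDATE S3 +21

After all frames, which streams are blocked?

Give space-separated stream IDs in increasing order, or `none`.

Answer: S1

Derivation:
Op 1: conn=20 S1=40 S2=20 S3=20 blocked=[]
Op 2: conn=20 S1=40 S2=42 S3=20 blocked=[]
Op 3: conn=44 S1=40 S2=42 S3=20 blocked=[]
Op 4: conn=24 S1=40 S2=22 S3=20 blocked=[]
Op 5: conn=36 S1=40 S2=22 S3=20 blocked=[]
Op 6: conn=47 S1=40 S2=22 S3=20 blocked=[]
Op 7: conn=34 S1=40 S2=9 S3=20 blocked=[]
Op 8: conn=14 S1=20 S2=9 S3=20 blocked=[]
Op 9: conn=3 S1=9 S2=9 S3=20 blocked=[]
Op 10: conn=-14 S1=-8 S2=9 S3=20 blocked=[1, 2, 3]
Op 11: conn=-25 S1=-8 S2=9 S3=9 blocked=[1, 2, 3]
Op 12: conn=-4 S1=-8 S2=9 S3=9 blocked=[1, 2, 3]
Op 13: conn=19 S1=-8 S2=9 S3=9 blocked=[1]
Op 14: conn=19 S1=-8 S2=9 S3=30 blocked=[1]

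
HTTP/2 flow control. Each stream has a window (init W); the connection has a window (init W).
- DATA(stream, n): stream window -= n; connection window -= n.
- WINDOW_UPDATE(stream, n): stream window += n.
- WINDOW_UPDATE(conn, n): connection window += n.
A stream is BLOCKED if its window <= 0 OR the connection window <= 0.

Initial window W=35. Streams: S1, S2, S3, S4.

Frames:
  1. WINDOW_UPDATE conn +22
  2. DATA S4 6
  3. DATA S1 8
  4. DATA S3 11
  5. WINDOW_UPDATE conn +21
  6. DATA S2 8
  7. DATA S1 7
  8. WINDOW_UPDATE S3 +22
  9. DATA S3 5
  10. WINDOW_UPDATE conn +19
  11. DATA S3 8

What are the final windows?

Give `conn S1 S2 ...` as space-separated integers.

Op 1: conn=57 S1=35 S2=35 S3=35 S4=35 blocked=[]
Op 2: conn=51 S1=35 S2=35 S3=35 S4=29 blocked=[]
Op 3: conn=43 S1=27 S2=35 S3=35 S4=29 blocked=[]
Op 4: conn=32 S1=27 S2=35 S3=24 S4=29 blocked=[]
Op 5: conn=53 S1=27 S2=35 S3=24 S4=29 blocked=[]
Op 6: conn=45 S1=27 S2=27 S3=24 S4=29 blocked=[]
Op 7: conn=38 S1=20 S2=27 S3=24 S4=29 blocked=[]
Op 8: conn=38 S1=20 S2=27 S3=46 S4=29 blocked=[]
Op 9: conn=33 S1=20 S2=27 S3=41 S4=29 blocked=[]
Op 10: conn=52 S1=20 S2=27 S3=41 S4=29 blocked=[]
Op 11: conn=44 S1=20 S2=27 S3=33 S4=29 blocked=[]

Answer: 44 20 27 33 29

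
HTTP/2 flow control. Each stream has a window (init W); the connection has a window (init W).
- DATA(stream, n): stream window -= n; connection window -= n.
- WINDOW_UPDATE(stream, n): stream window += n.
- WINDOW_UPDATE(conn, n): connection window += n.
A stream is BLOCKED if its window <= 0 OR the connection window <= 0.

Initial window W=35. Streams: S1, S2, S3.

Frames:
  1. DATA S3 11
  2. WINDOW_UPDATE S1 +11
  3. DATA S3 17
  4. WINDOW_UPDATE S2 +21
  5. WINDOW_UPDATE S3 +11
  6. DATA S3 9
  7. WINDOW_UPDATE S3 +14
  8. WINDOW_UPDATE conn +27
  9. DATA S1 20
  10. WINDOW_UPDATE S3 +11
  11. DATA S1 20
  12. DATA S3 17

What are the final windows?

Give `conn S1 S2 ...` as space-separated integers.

Answer: -32 6 56 17

Derivation:
Op 1: conn=24 S1=35 S2=35 S3=24 blocked=[]
Op 2: conn=24 S1=46 S2=35 S3=24 blocked=[]
Op 3: conn=7 S1=46 S2=35 S3=7 blocked=[]
Op 4: conn=7 S1=46 S2=56 S3=7 blocked=[]
Op 5: conn=7 S1=46 S2=56 S3=18 blocked=[]
Op 6: conn=-2 S1=46 S2=56 S3=9 blocked=[1, 2, 3]
Op 7: conn=-2 S1=46 S2=56 S3=23 blocked=[1, 2, 3]
Op 8: conn=25 S1=46 S2=56 S3=23 blocked=[]
Op 9: conn=5 S1=26 S2=56 S3=23 blocked=[]
Op 10: conn=5 S1=26 S2=56 S3=34 blocked=[]
Op 11: conn=-15 S1=6 S2=56 S3=34 blocked=[1, 2, 3]
Op 12: conn=-32 S1=6 S2=56 S3=17 blocked=[1, 2, 3]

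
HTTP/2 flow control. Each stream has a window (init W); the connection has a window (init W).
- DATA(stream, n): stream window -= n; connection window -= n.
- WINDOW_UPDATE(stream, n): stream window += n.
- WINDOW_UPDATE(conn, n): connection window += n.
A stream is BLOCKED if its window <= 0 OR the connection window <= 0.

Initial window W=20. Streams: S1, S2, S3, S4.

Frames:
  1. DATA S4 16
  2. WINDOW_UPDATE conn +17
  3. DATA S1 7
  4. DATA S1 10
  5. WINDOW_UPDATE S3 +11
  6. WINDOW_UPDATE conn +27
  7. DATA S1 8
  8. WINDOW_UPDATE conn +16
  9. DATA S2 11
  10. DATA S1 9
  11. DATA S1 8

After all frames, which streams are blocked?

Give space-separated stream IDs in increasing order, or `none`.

Op 1: conn=4 S1=20 S2=20 S3=20 S4=4 blocked=[]
Op 2: conn=21 S1=20 S2=20 S3=20 S4=4 blocked=[]
Op 3: conn=14 S1=13 S2=20 S3=20 S4=4 blocked=[]
Op 4: conn=4 S1=3 S2=20 S3=20 S4=4 blocked=[]
Op 5: conn=4 S1=3 S2=20 S3=31 S4=4 blocked=[]
Op 6: conn=31 S1=3 S2=20 S3=31 S4=4 blocked=[]
Op 7: conn=23 S1=-5 S2=20 S3=31 S4=4 blocked=[1]
Op 8: conn=39 S1=-5 S2=20 S3=31 S4=4 blocked=[1]
Op 9: conn=28 S1=-5 S2=9 S3=31 S4=4 blocked=[1]
Op 10: conn=19 S1=-14 S2=9 S3=31 S4=4 blocked=[1]
Op 11: conn=11 S1=-22 S2=9 S3=31 S4=4 blocked=[1]

Answer: S1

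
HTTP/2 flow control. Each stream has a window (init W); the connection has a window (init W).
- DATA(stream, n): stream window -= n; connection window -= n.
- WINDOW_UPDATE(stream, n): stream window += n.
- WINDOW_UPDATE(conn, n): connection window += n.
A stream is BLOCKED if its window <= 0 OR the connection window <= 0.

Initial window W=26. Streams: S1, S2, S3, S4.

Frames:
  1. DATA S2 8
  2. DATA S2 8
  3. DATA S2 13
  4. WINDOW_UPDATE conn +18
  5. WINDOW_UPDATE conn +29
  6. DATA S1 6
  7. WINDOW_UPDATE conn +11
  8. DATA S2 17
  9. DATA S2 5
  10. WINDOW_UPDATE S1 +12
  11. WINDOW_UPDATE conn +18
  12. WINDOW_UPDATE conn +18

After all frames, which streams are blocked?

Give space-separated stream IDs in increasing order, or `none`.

Answer: S2

Derivation:
Op 1: conn=18 S1=26 S2=18 S3=26 S4=26 blocked=[]
Op 2: conn=10 S1=26 S2=10 S3=26 S4=26 blocked=[]
Op 3: conn=-3 S1=26 S2=-3 S3=26 S4=26 blocked=[1, 2, 3, 4]
Op 4: conn=15 S1=26 S2=-3 S3=26 S4=26 blocked=[2]
Op 5: conn=44 S1=26 S2=-3 S3=26 S4=26 blocked=[2]
Op 6: conn=38 S1=20 S2=-3 S3=26 S4=26 blocked=[2]
Op 7: conn=49 S1=20 S2=-3 S3=26 S4=26 blocked=[2]
Op 8: conn=32 S1=20 S2=-20 S3=26 S4=26 blocked=[2]
Op 9: conn=27 S1=20 S2=-25 S3=26 S4=26 blocked=[2]
Op 10: conn=27 S1=32 S2=-25 S3=26 S4=26 blocked=[2]
Op 11: conn=45 S1=32 S2=-25 S3=26 S4=26 blocked=[2]
Op 12: conn=63 S1=32 S2=-25 S3=26 S4=26 blocked=[2]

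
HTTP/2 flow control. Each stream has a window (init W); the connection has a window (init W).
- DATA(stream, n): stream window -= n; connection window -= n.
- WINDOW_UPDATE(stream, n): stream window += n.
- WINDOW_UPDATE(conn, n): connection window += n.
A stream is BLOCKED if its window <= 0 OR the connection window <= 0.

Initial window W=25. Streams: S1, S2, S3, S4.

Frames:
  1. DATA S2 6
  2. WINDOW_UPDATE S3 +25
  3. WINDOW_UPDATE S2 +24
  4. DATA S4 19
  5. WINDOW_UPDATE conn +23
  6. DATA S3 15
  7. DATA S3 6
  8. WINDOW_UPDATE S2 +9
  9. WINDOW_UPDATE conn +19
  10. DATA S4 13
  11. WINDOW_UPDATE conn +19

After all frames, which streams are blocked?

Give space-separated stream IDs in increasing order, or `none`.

Op 1: conn=19 S1=25 S2=19 S3=25 S4=25 blocked=[]
Op 2: conn=19 S1=25 S2=19 S3=50 S4=25 blocked=[]
Op 3: conn=19 S1=25 S2=43 S3=50 S4=25 blocked=[]
Op 4: conn=0 S1=25 S2=43 S3=50 S4=6 blocked=[1, 2, 3, 4]
Op 5: conn=23 S1=25 S2=43 S3=50 S4=6 blocked=[]
Op 6: conn=8 S1=25 S2=43 S3=35 S4=6 blocked=[]
Op 7: conn=2 S1=25 S2=43 S3=29 S4=6 blocked=[]
Op 8: conn=2 S1=25 S2=52 S3=29 S4=6 blocked=[]
Op 9: conn=21 S1=25 S2=52 S3=29 S4=6 blocked=[]
Op 10: conn=8 S1=25 S2=52 S3=29 S4=-7 blocked=[4]
Op 11: conn=27 S1=25 S2=52 S3=29 S4=-7 blocked=[4]

Answer: S4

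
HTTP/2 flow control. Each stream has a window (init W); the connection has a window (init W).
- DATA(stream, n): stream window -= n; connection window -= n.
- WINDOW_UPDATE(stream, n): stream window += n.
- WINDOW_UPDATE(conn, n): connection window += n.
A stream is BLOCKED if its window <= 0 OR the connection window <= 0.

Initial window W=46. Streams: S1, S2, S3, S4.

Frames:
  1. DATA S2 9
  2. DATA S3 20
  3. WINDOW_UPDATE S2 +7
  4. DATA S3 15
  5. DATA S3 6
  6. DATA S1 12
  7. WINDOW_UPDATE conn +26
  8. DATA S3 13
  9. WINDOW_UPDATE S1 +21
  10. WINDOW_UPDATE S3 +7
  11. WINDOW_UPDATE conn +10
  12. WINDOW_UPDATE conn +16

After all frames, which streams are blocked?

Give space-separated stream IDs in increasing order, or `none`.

Answer: S3

Derivation:
Op 1: conn=37 S1=46 S2=37 S3=46 S4=46 blocked=[]
Op 2: conn=17 S1=46 S2=37 S3=26 S4=46 blocked=[]
Op 3: conn=17 S1=46 S2=44 S3=26 S4=46 blocked=[]
Op 4: conn=2 S1=46 S2=44 S3=11 S4=46 blocked=[]
Op 5: conn=-4 S1=46 S2=44 S3=5 S4=46 blocked=[1, 2, 3, 4]
Op 6: conn=-16 S1=34 S2=44 S3=5 S4=46 blocked=[1, 2, 3, 4]
Op 7: conn=10 S1=34 S2=44 S3=5 S4=46 blocked=[]
Op 8: conn=-3 S1=34 S2=44 S3=-8 S4=46 blocked=[1, 2, 3, 4]
Op 9: conn=-3 S1=55 S2=44 S3=-8 S4=46 blocked=[1, 2, 3, 4]
Op 10: conn=-3 S1=55 S2=44 S3=-1 S4=46 blocked=[1, 2, 3, 4]
Op 11: conn=7 S1=55 S2=44 S3=-1 S4=46 blocked=[3]
Op 12: conn=23 S1=55 S2=44 S3=-1 S4=46 blocked=[3]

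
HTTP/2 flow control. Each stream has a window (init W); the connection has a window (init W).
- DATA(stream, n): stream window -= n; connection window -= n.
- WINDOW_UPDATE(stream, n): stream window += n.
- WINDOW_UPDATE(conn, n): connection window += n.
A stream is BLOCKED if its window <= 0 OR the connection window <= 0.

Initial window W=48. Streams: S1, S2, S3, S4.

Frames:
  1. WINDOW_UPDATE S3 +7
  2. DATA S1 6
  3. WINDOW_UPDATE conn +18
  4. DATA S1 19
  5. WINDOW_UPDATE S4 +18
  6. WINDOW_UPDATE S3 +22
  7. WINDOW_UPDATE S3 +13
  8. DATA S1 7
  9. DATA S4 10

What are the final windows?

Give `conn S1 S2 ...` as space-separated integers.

Op 1: conn=48 S1=48 S2=48 S3=55 S4=48 blocked=[]
Op 2: conn=42 S1=42 S2=48 S3=55 S4=48 blocked=[]
Op 3: conn=60 S1=42 S2=48 S3=55 S4=48 blocked=[]
Op 4: conn=41 S1=23 S2=48 S3=55 S4=48 blocked=[]
Op 5: conn=41 S1=23 S2=48 S3=55 S4=66 blocked=[]
Op 6: conn=41 S1=23 S2=48 S3=77 S4=66 blocked=[]
Op 7: conn=41 S1=23 S2=48 S3=90 S4=66 blocked=[]
Op 8: conn=34 S1=16 S2=48 S3=90 S4=66 blocked=[]
Op 9: conn=24 S1=16 S2=48 S3=90 S4=56 blocked=[]

Answer: 24 16 48 90 56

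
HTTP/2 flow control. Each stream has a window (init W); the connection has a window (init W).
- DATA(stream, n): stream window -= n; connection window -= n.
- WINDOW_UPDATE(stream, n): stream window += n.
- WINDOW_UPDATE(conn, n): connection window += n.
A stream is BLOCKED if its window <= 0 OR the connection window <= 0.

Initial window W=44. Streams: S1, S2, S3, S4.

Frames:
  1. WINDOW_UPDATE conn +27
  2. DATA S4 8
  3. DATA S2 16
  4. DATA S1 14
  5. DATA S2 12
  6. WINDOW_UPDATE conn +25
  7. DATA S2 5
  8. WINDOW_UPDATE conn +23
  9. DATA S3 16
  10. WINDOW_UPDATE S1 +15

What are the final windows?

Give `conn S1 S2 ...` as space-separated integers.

Op 1: conn=71 S1=44 S2=44 S3=44 S4=44 blocked=[]
Op 2: conn=63 S1=44 S2=44 S3=44 S4=36 blocked=[]
Op 3: conn=47 S1=44 S2=28 S3=44 S4=36 blocked=[]
Op 4: conn=33 S1=30 S2=28 S3=44 S4=36 blocked=[]
Op 5: conn=21 S1=30 S2=16 S3=44 S4=36 blocked=[]
Op 6: conn=46 S1=30 S2=16 S3=44 S4=36 blocked=[]
Op 7: conn=41 S1=30 S2=11 S3=44 S4=36 blocked=[]
Op 8: conn=64 S1=30 S2=11 S3=44 S4=36 blocked=[]
Op 9: conn=48 S1=30 S2=11 S3=28 S4=36 blocked=[]
Op 10: conn=48 S1=45 S2=11 S3=28 S4=36 blocked=[]

Answer: 48 45 11 28 36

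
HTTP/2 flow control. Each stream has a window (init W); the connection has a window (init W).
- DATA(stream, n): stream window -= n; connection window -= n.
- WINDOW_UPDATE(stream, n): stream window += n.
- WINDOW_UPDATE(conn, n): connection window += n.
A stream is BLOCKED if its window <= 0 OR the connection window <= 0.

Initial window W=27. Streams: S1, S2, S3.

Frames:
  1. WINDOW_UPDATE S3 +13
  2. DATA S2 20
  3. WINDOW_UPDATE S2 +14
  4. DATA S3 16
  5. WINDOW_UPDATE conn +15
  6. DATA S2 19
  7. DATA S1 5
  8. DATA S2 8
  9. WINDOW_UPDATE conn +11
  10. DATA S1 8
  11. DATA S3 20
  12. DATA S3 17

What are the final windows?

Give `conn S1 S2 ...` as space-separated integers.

Answer: -60 14 -6 -13

Derivation:
Op 1: conn=27 S1=27 S2=27 S3=40 blocked=[]
Op 2: conn=7 S1=27 S2=7 S3=40 blocked=[]
Op 3: conn=7 S1=27 S2=21 S3=40 blocked=[]
Op 4: conn=-9 S1=27 S2=21 S3=24 blocked=[1, 2, 3]
Op 5: conn=6 S1=27 S2=21 S3=24 blocked=[]
Op 6: conn=-13 S1=27 S2=2 S3=24 blocked=[1, 2, 3]
Op 7: conn=-18 S1=22 S2=2 S3=24 blocked=[1, 2, 3]
Op 8: conn=-26 S1=22 S2=-6 S3=24 blocked=[1, 2, 3]
Op 9: conn=-15 S1=22 S2=-6 S3=24 blocked=[1, 2, 3]
Op 10: conn=-23 S1=14 S2=-6 S3=24 blocked=[1, 2, 3]
Op 11: conn=-43 S1=14 S2=-6 S3=4 blocked=[1, 2, 3]
Op 12: conn=-60 S1=14 S2=-6 S3=-13 blocked=[1, 2, 3]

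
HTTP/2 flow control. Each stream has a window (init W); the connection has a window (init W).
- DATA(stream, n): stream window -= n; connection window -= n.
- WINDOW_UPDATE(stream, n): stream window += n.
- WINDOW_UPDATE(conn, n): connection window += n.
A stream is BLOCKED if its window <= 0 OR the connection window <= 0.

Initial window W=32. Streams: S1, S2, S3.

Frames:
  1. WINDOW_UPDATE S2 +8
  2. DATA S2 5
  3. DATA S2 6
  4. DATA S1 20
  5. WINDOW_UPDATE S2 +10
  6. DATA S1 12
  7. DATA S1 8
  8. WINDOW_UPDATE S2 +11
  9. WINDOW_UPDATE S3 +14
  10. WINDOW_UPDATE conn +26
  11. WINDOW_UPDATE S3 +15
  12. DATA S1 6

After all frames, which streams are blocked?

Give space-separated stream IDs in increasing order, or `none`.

Answer: S1

Derivation:
Op 1: conn=32 S1=32 S2=40 S3=32 blocked=[]
Op 2: conn=27 S1=32 S2=35 S3=32 blocked=[]
Op 3: conn=21 S1=32 S2=29 S3=32 blocked=[]
Op 4: conn=1 S1=12 S2=29 S3=32 blocked=[]
Op 5: conn=1 S1=12 S2=39 S3=32 blocked=[]
Op 6: conn=-11 S1=0 S2=39 S3=32 blocked=[1, 2, 3]
Op 7: conn=-19 S1=-8 S2=39 S3=32 blocked=[1, 2, 3]
Op 8: conn=-19 S1=-8 S2=50 S3=32 blocked=[1, 2, 3]
Op 9: conn=-19 S1=-8 S2=50 S3=46 blocked=[1, 2, 3]
Op 10: conn=7 S1=-8 S2=50 S3=46 blocked=[1]
Op 11: conn=7 S1=-8 S2=50 S3=61 blocked=[1]
Op 12: conn=1 S1=-14 S2=50 S3=61 blocked=[1]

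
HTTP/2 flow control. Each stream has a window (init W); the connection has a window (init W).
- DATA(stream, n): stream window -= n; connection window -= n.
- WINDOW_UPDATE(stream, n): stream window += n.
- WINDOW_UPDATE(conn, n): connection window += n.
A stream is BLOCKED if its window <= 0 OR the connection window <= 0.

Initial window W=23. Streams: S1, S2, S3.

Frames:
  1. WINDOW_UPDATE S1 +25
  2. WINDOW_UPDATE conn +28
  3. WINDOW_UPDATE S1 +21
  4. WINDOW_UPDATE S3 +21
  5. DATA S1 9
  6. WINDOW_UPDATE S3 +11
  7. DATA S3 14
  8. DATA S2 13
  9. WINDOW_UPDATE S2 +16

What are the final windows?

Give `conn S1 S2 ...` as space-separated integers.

Op 1: conn=23 S1=48 S2=23 S3=23 blocked=[]
Op 2: conn=51 S1=48 S2=23 S3=23 blocked=[]
Op 3: conn=51 S1=69 S2=23 S3=23 blocked=[]
Op 4: conn=51 S1=69 S2=23 S3=44 blocked=[]
Op 5: conn=42 S1=60 S2=23 S3=44 blocked=[]
Op 6: conn=42 S1=60 S2=23 S3=55 blocked=[]
Op 7: conn=28 S1=60 S2=23 S3=41 blocked=[]
Op 8: conn=15 S1=60 S2=10 S3=41 blocked=[]
Op 9: conn=15 S1=60 S2=26 S3=41 blocked=[]

Answer: 15 60 26 41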